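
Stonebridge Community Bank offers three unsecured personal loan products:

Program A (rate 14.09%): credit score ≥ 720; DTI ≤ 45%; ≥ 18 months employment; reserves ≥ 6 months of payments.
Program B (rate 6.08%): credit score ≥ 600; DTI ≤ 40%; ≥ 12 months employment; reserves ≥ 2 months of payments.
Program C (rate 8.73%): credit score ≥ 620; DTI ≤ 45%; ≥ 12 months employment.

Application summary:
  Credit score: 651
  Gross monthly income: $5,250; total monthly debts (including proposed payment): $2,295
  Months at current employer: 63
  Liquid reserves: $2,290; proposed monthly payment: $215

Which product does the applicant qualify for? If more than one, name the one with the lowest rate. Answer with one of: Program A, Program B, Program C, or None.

Program C

DTI = 2,295/5,250 = 43.7%.
Reserves = 2,290/215 = 10.7 months.
Program A: score 651 < 720; DTI 43.7% ≤ 45%; employment 63 ≥ 18 mo; reserves 10.7 ≥ 6 mo → does not qualify.
Program B: score 651 ≥ 600; DTI 43.7% > 40%; employment 63 ≥ 12 mo; reserves 10.7 ≥ 2 mo → does not qualify.
Program C: score 651 ≥ 620; DTI 43.7% ≤ 45%; employment 63 ≥ 12 mo → qualifies.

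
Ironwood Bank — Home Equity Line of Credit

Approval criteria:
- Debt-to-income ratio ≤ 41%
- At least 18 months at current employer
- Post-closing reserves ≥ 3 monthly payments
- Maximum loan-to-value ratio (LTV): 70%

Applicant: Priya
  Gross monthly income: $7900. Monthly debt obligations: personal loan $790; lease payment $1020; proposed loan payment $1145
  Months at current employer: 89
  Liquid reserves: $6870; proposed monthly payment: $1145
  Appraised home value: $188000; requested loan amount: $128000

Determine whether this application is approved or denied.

Approved

Total monthly debts = (790 + 1,020 + 1,145) = 2,955. DTI = 2,955/7,900 = 37.4% ≤ 41%
Employment 89 ≥ 18 months
Reserves: 6,870 ÷ 1,145 = 6.0 months (meets 3-month minimum)
LTV = 128,000/188,000 = 68.1% ≤ 70%
All criteria satisfied.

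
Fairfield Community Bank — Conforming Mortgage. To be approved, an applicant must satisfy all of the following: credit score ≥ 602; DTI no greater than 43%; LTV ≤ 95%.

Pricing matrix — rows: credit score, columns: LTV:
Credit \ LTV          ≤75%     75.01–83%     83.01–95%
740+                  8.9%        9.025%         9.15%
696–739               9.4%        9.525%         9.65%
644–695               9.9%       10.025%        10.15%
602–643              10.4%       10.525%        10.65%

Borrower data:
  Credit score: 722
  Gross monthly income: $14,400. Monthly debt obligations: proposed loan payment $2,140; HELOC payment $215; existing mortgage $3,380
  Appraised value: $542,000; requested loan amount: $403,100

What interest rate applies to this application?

9.4%

Credit score 722 ≥ 602; Total monthly debts = (2,140 + 215 + 3,380) = 5,735. DTI: 5,735 ÷ 14,400 = 39.8%, within the 43% cap
Loan-to-value = 403,100/542,000 = 74.4% — pass (95% max)
Credit 722 → row 696–739; LTV 74.4% → column ≤75%. Grid cell → 9.4%.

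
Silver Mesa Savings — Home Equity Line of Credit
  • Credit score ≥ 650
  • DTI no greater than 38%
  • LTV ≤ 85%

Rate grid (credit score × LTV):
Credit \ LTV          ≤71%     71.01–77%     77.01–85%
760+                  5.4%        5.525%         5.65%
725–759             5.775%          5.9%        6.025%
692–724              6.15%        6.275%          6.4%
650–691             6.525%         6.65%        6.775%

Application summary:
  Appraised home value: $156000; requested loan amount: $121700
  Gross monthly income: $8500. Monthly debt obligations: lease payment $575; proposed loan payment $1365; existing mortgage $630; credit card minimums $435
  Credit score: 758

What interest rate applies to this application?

6.025%

Credit score 758 ≥ 650; Total monthly debts = (575 + 1,365 + 630 + 435) = 3,005. DTI = 3,005/8,500 = 35.4% ≤ 38%
Loan-to-value = 121,700/156,000 = 78% — pass (85% max)
Credit 758 → row 725–759; LTV 78% → column 77.01–85%. Grid cell → 6.025%.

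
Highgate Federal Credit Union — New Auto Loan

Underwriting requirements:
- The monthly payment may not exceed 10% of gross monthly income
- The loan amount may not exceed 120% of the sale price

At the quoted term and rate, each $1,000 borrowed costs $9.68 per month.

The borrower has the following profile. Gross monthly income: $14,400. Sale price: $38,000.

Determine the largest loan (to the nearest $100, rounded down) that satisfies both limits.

Payment cap: 10% × $14,400 = $1,440/month.
At $9.68 per $1,000, that supports 1,440/9.68 × 1,000 ≈ $148,760 → $148,700.
LTV cap: 120% × $38,000 = $45,600 → $45,600.
Binding constraint: loan-to-value.

$45,600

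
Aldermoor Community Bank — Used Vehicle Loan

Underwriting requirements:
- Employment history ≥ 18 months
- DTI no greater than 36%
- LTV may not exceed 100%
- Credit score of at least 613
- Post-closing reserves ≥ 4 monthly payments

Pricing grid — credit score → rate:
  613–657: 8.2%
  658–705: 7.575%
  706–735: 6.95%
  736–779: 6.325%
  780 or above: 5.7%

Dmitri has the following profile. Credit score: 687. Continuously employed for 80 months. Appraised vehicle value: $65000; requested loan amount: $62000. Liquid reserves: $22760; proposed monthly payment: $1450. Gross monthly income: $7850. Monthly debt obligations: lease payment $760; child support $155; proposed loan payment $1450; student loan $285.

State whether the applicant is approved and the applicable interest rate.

Credit score 687 ≥ 613 (meets minimum)
Total monthly debts = (760 + 155 + 1,450 + 285) = 2,650. DTI: 2,650 ÷ 7,850 = 33.8%, within the 36% cap
Employment 80 ≥ 18 months
LTV: 62,000 ÷ 65,000 = 95.4%, within 100% cap
Liquid reserves cover 22,760/1,450 = 15.7 months — ≥ 4 required
All requirements met. Score 687 falls in the 658–705 tier → 7.575%.

Approved at 7.575%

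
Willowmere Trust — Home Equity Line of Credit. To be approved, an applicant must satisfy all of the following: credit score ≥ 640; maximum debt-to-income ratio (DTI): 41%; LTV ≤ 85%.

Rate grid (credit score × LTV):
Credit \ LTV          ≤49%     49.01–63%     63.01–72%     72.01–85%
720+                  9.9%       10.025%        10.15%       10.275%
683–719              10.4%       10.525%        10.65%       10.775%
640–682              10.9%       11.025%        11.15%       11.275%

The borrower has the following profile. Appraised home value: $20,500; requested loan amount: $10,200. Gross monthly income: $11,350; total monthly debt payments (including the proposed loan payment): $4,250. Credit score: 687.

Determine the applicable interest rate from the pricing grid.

Credit score 687 ≥ 640; DTI: 4,250 ÷ 11,350 = 37.4%, within the 41% cap
LTV: 10,200 ÷ 20,500 = 49.8%, within 85% cap
Score 687 is in the 683–719 band; LTV 49.8% is in the 49.01–63% band → 10.525%.

10.525%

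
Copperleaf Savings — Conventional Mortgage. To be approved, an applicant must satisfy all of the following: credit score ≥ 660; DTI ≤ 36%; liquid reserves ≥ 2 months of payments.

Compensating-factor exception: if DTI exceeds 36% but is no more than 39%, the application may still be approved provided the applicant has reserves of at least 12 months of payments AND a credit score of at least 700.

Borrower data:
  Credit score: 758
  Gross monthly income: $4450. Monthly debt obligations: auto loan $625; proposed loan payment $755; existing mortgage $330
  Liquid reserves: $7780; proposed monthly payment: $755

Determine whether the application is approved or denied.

Credit score 758 ≥ 660 (meets base)
Total debts = (625 + 755 + 330) = 1,710. DTI: 1,710 ÷ 4,450 = 38.4%, over the 36% base limit.
Reserves: 7,780 ÷ 755 = 10.3 months (meets 2-month minimum)
38.4% falls in the override range (36%–39%), so the compensating-factor test applies.
Override check — reserves: 10.3 mo (short of 12); score: 758 (ok).
Override conditions not both satisfied; exception does not apply.

Denied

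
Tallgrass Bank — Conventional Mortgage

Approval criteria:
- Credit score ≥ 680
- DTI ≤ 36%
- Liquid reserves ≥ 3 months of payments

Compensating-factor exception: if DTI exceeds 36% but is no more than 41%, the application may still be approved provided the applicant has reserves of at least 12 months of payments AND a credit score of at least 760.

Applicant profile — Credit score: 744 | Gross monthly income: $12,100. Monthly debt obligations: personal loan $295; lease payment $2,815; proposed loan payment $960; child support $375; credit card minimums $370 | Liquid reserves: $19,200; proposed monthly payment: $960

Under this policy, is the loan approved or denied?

Denied

Credit score 744 ≥ 680 (meets base)
Total debts = (295 + 2,815 + 960 + 375 + 370) = 4,815. DTI: 4,815 ÷ 12,100 = 39.8%, over the 36% base limit.
Reserves: 19,200 ÷ 960 = 20.0 months (meets 3-month minimum)
39.8% falls in the override range (36%–41%), so the compensating-factor test applies.
Override check — reserves: 20.0 mo (ok); score: 744 (below 760).
Compensating-factor requirement not fully met.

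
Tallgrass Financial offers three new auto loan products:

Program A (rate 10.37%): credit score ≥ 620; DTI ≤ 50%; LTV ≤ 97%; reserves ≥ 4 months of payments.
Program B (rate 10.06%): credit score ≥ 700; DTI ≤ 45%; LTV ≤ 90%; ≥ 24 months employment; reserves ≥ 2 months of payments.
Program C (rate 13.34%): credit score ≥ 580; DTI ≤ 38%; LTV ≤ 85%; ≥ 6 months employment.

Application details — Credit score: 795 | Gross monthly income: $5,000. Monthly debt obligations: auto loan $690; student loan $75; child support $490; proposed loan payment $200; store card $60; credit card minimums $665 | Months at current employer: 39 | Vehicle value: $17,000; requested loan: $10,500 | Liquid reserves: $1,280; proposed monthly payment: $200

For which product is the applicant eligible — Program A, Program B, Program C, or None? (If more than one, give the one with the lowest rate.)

Total debts = (690 + 75 + 490 + 200 + 60 + 665) = 2,180; DTI = 2,180/5,000 = 43.6%.
LTV = 10,500/17,000 = 61.8%.
Reserves = 1,280/200 = 6.4 months.
Program A: score 795 ≥ 620; DTI 43.6% ≤ 50%; LTV 61.8% ≤ 97%; reserves 6.4 ≥ 4 mo → qualifies.
Program B: score 795 ≥ 700; DTI 43.6% ≤ 45%; LTV 61.8% ≤ 90%; employment 39 ≥ 24 mo; reserves 6.4 ≥ 2 mo → qualifies.
Program C: score 795 ≥ 580; DTI 43.6% > 38%; LTV 61.8% ≤ 85%; employment 39 ≥ 6 mo → does not qualify.
Qualifying: Program A, Program B. Lowest rate is 10.06% → Program B.

Program B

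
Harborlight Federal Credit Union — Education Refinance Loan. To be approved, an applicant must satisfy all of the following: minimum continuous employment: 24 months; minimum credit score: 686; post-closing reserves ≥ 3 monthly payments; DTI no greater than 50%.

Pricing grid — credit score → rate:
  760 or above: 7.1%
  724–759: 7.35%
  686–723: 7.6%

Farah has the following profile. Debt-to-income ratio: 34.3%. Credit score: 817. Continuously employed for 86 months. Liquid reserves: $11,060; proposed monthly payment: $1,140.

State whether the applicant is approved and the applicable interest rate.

Approved at 7.1%

Credit score 817 ≥ 686 (meets minimum)
Reserves: 11,060 ÷ 1,140 = 9.7 months (meets 3-month minimum)
Employment 86 ≥ 24 months
DTI 34.3% ≤ 50%
All requirements met. Score 817 falls in the 760 or above tier → 7.1%.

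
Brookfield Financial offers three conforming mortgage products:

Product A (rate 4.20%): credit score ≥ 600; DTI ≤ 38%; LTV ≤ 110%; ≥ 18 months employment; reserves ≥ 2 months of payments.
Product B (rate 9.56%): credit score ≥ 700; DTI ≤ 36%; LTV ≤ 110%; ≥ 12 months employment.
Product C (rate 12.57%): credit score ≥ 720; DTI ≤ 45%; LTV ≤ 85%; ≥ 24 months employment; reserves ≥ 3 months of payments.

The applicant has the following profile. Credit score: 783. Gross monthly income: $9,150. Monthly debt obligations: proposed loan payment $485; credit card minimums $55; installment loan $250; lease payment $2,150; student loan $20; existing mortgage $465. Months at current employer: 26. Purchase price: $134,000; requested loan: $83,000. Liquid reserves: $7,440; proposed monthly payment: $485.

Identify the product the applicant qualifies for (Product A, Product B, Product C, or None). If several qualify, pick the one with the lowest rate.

Product A

Total debts = (485 + 55 + 250 + 2,150 + 20 + 465) = 3,425; DTI = 3,425/9,150 = 37.4%.
LTV = 83,000/134,000 = 61.9%.
Reserves = 7,440/485 = 15.3 months.
Product A: score 783 ≥ 600; DTI 37.4% ≤ 38%; LTV 61.9% ≤ 110%; employment 26 ≥ 18 mo; reserves 15.3 ≥ 2 mo → qualifies.
Product B: score 783 ≥ 700; DTI 37.4% > 36%; LTV 61.9% ≤ 110%; employment 26 ≥ 12 mo → does not qualify.
Product C: score 783 ≥ 720; DTI 37.4% ≤ 45%; LTV 61.9% ≤ 85%; employment 26 ≥ 24 mo; reserves 15.3 ≥ 3 mo → qualifies.
Qualifying: Product A, Product C. Lowest rate is 4.20% → Product A.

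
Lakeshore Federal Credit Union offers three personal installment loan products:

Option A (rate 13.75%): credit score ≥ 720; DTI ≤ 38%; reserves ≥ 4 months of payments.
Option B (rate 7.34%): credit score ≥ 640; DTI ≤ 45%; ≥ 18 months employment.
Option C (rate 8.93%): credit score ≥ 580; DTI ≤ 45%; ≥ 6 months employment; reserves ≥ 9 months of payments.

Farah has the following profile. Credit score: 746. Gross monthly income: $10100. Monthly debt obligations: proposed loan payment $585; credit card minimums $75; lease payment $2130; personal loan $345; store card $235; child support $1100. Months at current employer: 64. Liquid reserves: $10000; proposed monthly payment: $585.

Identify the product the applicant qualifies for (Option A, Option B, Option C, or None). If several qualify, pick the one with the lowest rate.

Option B

Total debts = (585 + 75 + 2,130 + 345 + 235 + 1,100) = 4,470; DTI = 4,470/10,100 = 44.3%.
Reserves = 10,000/585 = 17.1 months.
Option A: score 746 ≥ 720; DTI 44.3% > 38%; reserves 17.1 ≥ 4 mo → does not qualify.
Option B: score 746 ≥ 640; DTI 44.3% ≤ 45%; employment 64 ≥ 18 mo → qualifies.
Option C: score 746 ≥ 580; DTI 44.3% ≤ 45%; employment 64 ≥ 6 mo; reserves 17.1 ≥ 9 mo → qualifies.
Qualifying: Option B, Option C. Lowest rate is 7.34% → Option B.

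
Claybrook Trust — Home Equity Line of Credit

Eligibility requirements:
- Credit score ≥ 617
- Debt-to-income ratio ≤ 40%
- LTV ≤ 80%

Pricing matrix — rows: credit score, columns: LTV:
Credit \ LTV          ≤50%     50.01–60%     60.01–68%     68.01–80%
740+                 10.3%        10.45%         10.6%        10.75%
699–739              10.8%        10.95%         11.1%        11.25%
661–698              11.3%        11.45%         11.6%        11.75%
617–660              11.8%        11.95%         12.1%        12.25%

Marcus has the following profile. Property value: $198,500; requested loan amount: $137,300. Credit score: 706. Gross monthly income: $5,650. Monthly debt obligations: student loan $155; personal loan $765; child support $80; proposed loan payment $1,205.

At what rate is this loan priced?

11.25%

Credit score 706 ≥ 617; Total monthly debts = (155 + 765 + 80 + 1,205) = 2,205. DTI: 2,205 ÷ 5,650 = 39%, within the 40% cap
LTV = 137,300/198,500 = 69.2% ≤ 80%
Score 706 is in the 699–739 band; LTV 69.2% is in the 68.01–80% band → 11.25%.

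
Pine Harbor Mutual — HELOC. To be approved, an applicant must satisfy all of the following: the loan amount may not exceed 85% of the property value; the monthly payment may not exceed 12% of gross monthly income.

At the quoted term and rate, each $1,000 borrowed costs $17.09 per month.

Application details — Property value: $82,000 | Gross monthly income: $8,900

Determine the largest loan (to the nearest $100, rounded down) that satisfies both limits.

$62,400

Payment cap: 12% × $8,900 = $1,068/month.
At $17.09 per $1,000, that supports 1,068/17.09 × 1,000 ≈ $62,492 → $62,400.
LTV cap: 85% × $82,000 = $69,700 → $69,700.
Binding constraint: payment-to-income.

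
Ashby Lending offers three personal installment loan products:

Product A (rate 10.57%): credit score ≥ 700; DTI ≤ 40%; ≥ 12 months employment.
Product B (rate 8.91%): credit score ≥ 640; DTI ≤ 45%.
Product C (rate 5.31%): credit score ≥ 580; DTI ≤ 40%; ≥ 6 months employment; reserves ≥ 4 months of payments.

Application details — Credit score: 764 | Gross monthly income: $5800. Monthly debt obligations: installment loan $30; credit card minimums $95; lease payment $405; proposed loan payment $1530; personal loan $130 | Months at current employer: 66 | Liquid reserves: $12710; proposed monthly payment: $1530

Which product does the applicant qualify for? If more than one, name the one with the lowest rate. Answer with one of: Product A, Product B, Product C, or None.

Product C

Total debts = (30 + 95 + 405 + 1,530 + 130) = 2,190; DTI = 2,190/5,800 = 37.8%.
Reserves = 12,710/1,530 = 8.3 months.
Product A: score 764 ≥ 700; DTI 37.8% ≤ 40%; employment 66 ≥ 12 mo → qualifies.
Product B: score 764 ≥ 640; DTI 37.8% ≤ 45% → qualifies.
Product C: score 764 ≥ 580; DTI 37.8% ≤ 40%; employment 66 ≥ 6 mo; reserves 8.3 ≥ 4 mo → qualifies.
Qualifying: Product A, Product B, Product C. Lowest rate is 5.31% → Product C.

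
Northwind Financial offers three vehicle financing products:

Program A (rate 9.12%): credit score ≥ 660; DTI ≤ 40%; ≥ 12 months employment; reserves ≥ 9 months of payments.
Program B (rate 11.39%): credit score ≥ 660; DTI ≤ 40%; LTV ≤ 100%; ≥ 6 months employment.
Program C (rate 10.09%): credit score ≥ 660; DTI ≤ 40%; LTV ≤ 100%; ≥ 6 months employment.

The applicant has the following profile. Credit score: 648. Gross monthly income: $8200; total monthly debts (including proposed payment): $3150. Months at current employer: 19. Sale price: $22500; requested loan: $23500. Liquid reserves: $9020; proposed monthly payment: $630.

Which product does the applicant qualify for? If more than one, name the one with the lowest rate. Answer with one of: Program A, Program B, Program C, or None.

None

DTI = 3,150/8,200 = 38.4%.
LTV = 23,500/22,500 = 104.4%.
Reserves = 9,020/630 = 14.3 months.
Program A: score 648 < 660; DTI 38.4% ≤ 40%; employment 19 ≥ 12 mo; reserves 14.3 ≥ 9 mo → does not qualify.
Program B: score 648 < 660; DTI 38.4% ≤ 40%; LTV 104.4% > 100%; employment 19 ≥ 6 mo → does not qualify.
Program C: score 648 < 660; DTI 38.4% ≤ 40%; LTV 104.4% > 100%; employment 19 ≥ 6 mo → does not qualify.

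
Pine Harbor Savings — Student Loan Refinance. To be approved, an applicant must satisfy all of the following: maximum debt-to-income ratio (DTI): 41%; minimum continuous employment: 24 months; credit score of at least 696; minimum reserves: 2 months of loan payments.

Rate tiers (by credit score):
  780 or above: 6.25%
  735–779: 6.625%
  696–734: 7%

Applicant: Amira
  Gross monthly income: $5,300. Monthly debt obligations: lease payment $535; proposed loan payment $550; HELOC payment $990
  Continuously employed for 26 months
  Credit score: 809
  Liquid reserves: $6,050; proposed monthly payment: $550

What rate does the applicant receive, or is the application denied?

Approved at 6.25%

Credit score 809 ≥ 696 (meets minimum)
Employment 26 ≥ 24 months
Total monthly debts = (535 + 550 + 990) = 2,075. DTI = 2,075/5,300 = 39.2% ≤ 41%
Liquid reserves cover 6,050/550 = 11.0 months — ≥ 2 required
All requirements met. Score 809 falls in the 780 or above tier → 6.25%.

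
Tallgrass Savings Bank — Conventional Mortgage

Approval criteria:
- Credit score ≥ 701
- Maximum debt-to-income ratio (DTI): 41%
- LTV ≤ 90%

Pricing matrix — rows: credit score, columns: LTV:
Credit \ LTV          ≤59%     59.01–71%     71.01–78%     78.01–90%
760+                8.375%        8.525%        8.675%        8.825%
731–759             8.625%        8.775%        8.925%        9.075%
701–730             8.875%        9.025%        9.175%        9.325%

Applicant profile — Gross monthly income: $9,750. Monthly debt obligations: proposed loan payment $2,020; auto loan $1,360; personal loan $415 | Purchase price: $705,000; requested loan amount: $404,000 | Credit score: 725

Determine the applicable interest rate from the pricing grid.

Credit score 725 ≥ 701; Total monthly debts = (2,020 + 1,360 + 415) = 3,795. Debt-to-income = 3,795/9,750 = 38.9% — meets 41% limit
Loan-to-value = 404,000/705,000 = 57.3% — pass (90% max)
Row: 725 falls in 701–730. Column: 57.3% falls in ≤59%. Rate = 8.875%.

8.875%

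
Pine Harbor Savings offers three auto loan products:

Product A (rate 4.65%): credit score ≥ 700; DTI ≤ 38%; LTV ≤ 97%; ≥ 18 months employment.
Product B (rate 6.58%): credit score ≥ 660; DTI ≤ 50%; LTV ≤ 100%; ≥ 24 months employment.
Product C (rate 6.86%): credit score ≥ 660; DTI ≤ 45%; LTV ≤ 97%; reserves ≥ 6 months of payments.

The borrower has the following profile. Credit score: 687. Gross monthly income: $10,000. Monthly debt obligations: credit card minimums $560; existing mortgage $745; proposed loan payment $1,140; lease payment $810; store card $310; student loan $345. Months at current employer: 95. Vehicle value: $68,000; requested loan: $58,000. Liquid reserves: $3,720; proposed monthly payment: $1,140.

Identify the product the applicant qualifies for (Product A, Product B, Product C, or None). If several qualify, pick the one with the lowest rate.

Total debts = (560 + 745 + 1,140 + 810 + 310 + 345) = 3,910; DTI = 3,910/10,000 = 39.1%.
LTV = 58,000/68,000 = 85.3%.
Reserves = 3,720/1,140 = 3.3 months.
Product A: score 687 < 700; DTI 39.1% > 38%; LTV 85.3% ≤ 97%; employment 95 ≥ 18 mo → does not qualify.
Product B: score 687 ≥ 660; DTI 39.1% ≤ 50%; LTV 85.3% ≤ 100%; employment 95 ≥ 24 mo → qualifies.
Product C: score 687 ≥ 660; DTI 39.1% ≤ 45%; LTV 85.3% ≤ 97%; reserves 3.3 < 6 mo → does not qualify.

Product B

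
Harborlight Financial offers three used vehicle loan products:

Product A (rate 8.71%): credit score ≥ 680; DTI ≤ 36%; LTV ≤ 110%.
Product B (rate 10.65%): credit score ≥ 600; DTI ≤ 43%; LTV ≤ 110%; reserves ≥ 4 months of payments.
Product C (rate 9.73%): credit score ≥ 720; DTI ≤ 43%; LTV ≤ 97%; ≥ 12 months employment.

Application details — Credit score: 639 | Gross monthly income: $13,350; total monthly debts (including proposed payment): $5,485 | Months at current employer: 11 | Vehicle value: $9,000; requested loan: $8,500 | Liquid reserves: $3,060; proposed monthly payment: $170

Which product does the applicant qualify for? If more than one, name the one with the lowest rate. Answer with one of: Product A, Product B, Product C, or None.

Product B

DTI = 5,485/13,350 = 41.1%.
LTV = 8,500/9,000 = 94.4%.
Reserves = 3,060/170 = 18.0 months.
Product A: score 639 < 680; DTI 41.1% > 36%; LTV 94.4% ≤ 110% → does not qualify.
Product B: score 639 ≥ 600; DTI 41.1% ≤ 43%; LTV 94.4% ≤ 110%; reserves 18.0 ≥ 4 mo → qualifies.
Product C: score 639 < 720; DTI 41.1% ≤ 43%; LTV 94.4% ≤ 97%; employment 11 < 12 mo → does not qualify.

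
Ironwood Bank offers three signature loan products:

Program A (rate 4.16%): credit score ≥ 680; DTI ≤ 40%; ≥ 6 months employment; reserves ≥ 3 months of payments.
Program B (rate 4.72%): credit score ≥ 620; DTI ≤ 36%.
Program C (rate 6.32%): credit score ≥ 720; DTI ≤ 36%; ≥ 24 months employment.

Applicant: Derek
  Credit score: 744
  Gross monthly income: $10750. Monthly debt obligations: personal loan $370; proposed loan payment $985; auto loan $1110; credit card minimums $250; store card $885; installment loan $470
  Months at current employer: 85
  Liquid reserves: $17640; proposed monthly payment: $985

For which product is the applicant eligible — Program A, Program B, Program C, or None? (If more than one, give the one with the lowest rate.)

Program A

Total debts = (370 + 985 + 1,110 + 250 + 885 + 470) = 4,070; DTI = 4,070/10,750 = 37.9%.
Reserves = 17,640/985 = 17.9 months.
Program A: score 744 ≥ 680; DTI 37.9% ≤ 40%; employment 85 ≥ 6 mo; reserves 17.9 ≥ 3 mo → qualifies.
Program B: score 744 ≥ 620; DTI 37.9% > 36% → does not qualify.
Program C: score 744 ≥ 720; DTI 37.9% > 36%; employment 85 ≥ 24 mo → does not qualify.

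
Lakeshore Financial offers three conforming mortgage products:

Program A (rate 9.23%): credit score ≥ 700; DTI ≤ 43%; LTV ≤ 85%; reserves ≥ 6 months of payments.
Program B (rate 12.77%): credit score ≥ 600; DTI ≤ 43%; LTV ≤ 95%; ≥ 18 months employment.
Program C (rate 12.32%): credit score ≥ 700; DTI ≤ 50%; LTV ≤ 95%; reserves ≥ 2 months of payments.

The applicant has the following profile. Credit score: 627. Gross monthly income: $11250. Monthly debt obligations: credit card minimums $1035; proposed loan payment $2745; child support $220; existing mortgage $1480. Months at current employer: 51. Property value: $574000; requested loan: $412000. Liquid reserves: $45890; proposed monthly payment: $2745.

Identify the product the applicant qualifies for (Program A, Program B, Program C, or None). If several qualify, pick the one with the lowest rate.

None

Total debts = (1,035 + 2,745 + 220 + 1,480) = 5,480; DTI = 5,480/11,250 = 48.7%.
LTV = 412,000/574,000 = 71.8%.
Reserves = 45,890/2,745 = 16.7 months.
Program A: score 627 < 700; DTI 48.7% > 43%; LTV 71.8% ≤ 85%; reserves 16.7 ≥ 6 mo → does not qualify.
Program B: score 627 ≥ 600; DTI 48.7% > 43%; LTV 71.8% ≤ 95%; employment 51 ≥ 18 mo → does not qualify.
Program C: score 627 < 700; DTI 48.7% ≤ 50%; LTV 71.8% ≤ 95%; reserves 16.7 ≥ 2 mo → does not qualify.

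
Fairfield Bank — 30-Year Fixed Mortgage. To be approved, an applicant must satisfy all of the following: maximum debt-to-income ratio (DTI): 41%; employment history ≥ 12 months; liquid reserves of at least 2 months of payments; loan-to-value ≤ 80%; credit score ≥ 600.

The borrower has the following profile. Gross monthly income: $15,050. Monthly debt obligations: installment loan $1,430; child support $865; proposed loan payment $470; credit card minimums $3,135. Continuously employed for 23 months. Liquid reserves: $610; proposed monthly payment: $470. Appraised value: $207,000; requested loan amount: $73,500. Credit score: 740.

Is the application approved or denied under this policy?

Total monthly debts = (1,430 + 865 + 470 + 3,135) = 5,900. DTI = 5,900/15,050 = 39.2% ≤ 41%
Employment 23 ≥ 12 months
Liquid reserves cover 610/470 = 1.3 months — < 2 required
LTV: 73,500 ÷ 207,000 = 35.5%, within 80% cap
Credit score 740 ≥ 600 (meets)
Fails on reserves.

Denied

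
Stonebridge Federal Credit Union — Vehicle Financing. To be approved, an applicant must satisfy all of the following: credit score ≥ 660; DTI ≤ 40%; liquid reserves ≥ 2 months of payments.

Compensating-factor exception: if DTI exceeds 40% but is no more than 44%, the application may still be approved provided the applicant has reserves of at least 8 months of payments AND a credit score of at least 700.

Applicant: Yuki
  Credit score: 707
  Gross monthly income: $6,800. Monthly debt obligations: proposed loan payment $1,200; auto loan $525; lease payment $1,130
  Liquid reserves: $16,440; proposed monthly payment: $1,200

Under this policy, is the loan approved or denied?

Credit score 707 ≥ 660 (meets base)
Total debts = (1,200 + 525 + 1,130) = 2,855. DTI: 2,855 ÷ 6,800 = 42%, over the 40% base limit.
Reserves = 16,440/1,200 = 13.7 months ≥ 2
42% falls in the override range (40%–44%), so the compensating-factor test applies.
Override check — reserves: 13.7 mo (ok); score: 707 (ok).
Both compensating conditions met → exception applies.

Approved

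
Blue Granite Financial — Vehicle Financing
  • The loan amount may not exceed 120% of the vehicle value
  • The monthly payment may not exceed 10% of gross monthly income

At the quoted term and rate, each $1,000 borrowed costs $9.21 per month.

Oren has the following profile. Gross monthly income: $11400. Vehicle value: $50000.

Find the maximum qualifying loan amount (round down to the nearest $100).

Payment cap: 10% × $11,400 = $1,140/month.
At $9.21 per $1,000, that supports 1,140/9.21 × 1,000 ≈ $123,778 → $123,700.
LTV cap: 120% × $50,000 = $60,000 → $60,000.
Binding constraint: loan-to-value.

$60,000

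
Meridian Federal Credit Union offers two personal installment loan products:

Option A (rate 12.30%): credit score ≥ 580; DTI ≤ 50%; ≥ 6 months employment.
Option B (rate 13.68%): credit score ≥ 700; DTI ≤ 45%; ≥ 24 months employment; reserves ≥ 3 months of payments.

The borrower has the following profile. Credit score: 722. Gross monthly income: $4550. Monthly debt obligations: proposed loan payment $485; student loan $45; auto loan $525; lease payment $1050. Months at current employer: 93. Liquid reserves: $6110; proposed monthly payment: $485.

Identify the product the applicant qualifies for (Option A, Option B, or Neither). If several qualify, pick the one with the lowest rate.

Option A

Total debts = (485 + 45 + 525 + 1,050) = 2,105; DTI = 2,105/4,550 = 46.3%.
Reserves = 6,110/485 = 12.6 months.
Option A: score 722 ≥ 580; DTI 46.3% ≤ 50%; employment 93 ≥ 6 mo → qualifies.
Option B: score 722 ≥ 700; DTI 46.3% > 45%; employment 93 ≥ 24 mo; reserves 12.6 ≥ 3 mo → does not qualify.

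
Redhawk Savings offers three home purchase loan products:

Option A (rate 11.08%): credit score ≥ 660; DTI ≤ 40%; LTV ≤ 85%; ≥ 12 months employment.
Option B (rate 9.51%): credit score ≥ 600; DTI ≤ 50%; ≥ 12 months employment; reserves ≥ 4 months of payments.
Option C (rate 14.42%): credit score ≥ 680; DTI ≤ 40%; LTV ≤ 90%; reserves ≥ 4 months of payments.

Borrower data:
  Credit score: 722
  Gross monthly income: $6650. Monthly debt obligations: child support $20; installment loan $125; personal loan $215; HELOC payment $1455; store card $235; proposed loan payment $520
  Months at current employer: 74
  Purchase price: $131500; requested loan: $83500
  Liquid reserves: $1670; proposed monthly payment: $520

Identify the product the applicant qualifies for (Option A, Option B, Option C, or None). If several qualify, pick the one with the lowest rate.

Option A

Total debts = (20 + 125 + 215 + 1,455 + 235 + 520) = 2,570; DTI = 2,570/6,650 = 38.6%.
LTV = 83,500/131,500 = 63.5%.
Reserves = 1,670/520 = 3.2 months.
Option A: score 722 ≥ 660; DTI 38.6% ≤ 40%; LTV 63.5% ≤ 85%; employment 74 ≥ 12 mo → qualifies.
Option B: score 722 ≥ 600; DTI 38.6% ≤ 50%; employment 74 ≥ 12 mo; reserves 3.2 < 4 mo → does not qualify.
Option C: score 722 ≥ 680; DTI 38.6% ≤ 40%; LTV 63.5% ≤ 90%; reserves 3.2 < 4 mo → does not qualify.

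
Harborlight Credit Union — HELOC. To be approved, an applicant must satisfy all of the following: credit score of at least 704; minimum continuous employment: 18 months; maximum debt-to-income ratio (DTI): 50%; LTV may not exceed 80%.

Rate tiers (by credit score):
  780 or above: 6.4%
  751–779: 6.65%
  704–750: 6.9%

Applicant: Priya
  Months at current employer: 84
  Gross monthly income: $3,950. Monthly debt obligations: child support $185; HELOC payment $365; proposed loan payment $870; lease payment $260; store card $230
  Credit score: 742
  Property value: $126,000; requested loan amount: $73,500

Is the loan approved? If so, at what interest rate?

Credit score 742 ≥ 704 (meets minimum)
Employment 84 ≥ 18 months
Total monthly debts = (185 + 365 + 870 + 260 + 230) = 1,910. Debt-to-income = 1,910/3,950 = 48.4% — meets 50% limit
Loan-to-value = 73,500/126,000 = 58.3% — pass (80% max)
All requirements met. Score 742 falls in the 704–750 tier → 6.9%.

Approved at 6.9%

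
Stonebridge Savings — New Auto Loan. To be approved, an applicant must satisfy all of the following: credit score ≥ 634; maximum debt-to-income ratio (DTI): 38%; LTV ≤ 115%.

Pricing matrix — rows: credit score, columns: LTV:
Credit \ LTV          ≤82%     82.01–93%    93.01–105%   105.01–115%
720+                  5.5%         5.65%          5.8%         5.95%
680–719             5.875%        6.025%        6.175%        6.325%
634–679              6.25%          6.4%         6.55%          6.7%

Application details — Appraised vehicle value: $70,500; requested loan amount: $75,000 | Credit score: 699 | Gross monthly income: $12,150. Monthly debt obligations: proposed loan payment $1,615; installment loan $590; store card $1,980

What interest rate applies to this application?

Credit score 699 ≥ 634; Total monthly debts = (1,615 + 590 + 1,980) = 4,185. DTI = 4,185/12,150 = 34.4% ≤ 38%
Loan-to-value = 75,000/70,500 = 106.4% — pass (115% max)
Credit 699 → row 680–719; LTV 106.4% → column 105.01–115%. Grid cell → 6.325%.

6.325%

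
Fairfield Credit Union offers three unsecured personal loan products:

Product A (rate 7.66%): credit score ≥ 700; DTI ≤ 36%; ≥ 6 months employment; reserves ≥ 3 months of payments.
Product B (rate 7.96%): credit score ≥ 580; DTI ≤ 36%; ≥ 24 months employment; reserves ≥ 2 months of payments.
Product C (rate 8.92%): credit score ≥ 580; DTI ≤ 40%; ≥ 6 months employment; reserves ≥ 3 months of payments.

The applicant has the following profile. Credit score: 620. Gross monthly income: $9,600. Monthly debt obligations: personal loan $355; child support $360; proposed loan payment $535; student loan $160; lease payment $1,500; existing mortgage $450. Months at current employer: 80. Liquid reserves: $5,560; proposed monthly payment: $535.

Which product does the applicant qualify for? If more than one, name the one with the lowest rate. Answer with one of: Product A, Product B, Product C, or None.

Total debts = (355 + 360 + 535 + 160 + 1,500 + 450) = 3,360; DTI = 3,360/9,600 = 35%.
Reserves = 5,560/535 = 10.4 months.
Product A: score 620 < 700; DTI 35% ≤ 36%; employment 80 ≥ 6 mo; reserves 10.4 ≥ 3 mo → does not qualify.
Product B: score 620 ≥ 580; DTI 35% ≤ 36%; employment 80 ≥ 24 mo; reserves 10.4 ≥ 2 mo → qualifies.
Product C: score 620 ≥ 580; DTI 35% ≤ 40%; employment 80 ≥ 6 mo; reserves 10.4 ≥ 3 mo → qualifies.
Qualifying: Product B, Product C. Lowest rate is 7.96% → Product B.

Product B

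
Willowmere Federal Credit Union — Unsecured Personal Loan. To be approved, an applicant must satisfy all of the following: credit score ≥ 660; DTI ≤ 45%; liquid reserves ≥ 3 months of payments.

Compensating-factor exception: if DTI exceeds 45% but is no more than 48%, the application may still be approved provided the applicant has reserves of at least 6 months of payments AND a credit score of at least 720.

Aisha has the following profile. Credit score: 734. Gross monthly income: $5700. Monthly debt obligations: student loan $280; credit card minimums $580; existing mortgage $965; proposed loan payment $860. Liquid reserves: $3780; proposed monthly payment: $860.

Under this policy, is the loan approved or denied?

Credit score 734 ≥ 660 (meets base)
Total debts = (280 + 580 + 965 + 860) = 2,685. DTI: 2,685 ÷ 5,700 = 47.1%, over the 45% base limit.
Reserves = 3,780/860 = 4.4 months ≥ 3
47.1% falls in the override range (45%–48%), so the compensating-factor test applies.
Reserves 4.4 < 6 months; credit score 734 ≥ 720.
Override conditions not both satisfied; exception does not apply.

Denied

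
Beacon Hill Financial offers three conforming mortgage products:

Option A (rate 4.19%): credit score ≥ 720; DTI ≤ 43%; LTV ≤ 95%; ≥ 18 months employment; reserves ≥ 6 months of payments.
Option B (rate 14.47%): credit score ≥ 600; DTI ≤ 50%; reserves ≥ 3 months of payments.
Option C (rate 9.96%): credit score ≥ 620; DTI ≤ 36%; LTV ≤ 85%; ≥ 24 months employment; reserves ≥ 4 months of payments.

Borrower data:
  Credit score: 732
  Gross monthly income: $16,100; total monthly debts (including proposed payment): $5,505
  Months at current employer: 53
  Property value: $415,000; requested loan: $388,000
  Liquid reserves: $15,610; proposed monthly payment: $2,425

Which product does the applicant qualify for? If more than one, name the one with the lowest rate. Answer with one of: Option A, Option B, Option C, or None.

DTI = 5,505/16,100 = 34.2%.
LTV = 388,000/415,000 = 93.5%.
Reserves = 15,610/2,425 = 6.4 months.
Option A: score 732 ≥ 720; DTI 34.2% ≤ 43%; LTV 93.5% ≤ 95%; employment 53 ≥ 18 mo; reserves 6.4 ≥ 6 mo → qualifies.
Option B: score 732 ≥ 600; DTI 34.2% ≤ 50%; reserves 6.4 ≥ 3 mo → qualifies.
Option C: score 732 ≥ 620; DTI 34.2% ≤ 36%; LTV 93.5% > 85%; employment 53 ≥ 24 mo; reserves 6.4 ≥ 4 mo → does not qualify.
Qualifying: Option A, Option B. Lowest rate is 4.19% → Option A.

Option A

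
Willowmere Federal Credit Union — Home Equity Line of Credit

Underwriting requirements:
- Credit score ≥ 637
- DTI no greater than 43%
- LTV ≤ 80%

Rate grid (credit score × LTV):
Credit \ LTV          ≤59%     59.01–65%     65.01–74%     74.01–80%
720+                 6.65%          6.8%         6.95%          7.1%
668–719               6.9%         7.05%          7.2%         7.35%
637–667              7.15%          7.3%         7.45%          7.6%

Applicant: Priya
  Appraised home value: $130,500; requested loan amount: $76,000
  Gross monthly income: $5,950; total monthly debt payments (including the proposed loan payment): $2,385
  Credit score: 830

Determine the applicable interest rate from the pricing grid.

Credit score 830 ≥ 637; DTI: 2,385 ÷ 5,950 = 40.1%, within the 43% cap
LTV: 76,000 ÷ 130,500 = 58.2%, within 80% cap
Credit 830 → row 720+; LTV 58.2% → column ≤59%. Grid cell → 6.65%.

6.65%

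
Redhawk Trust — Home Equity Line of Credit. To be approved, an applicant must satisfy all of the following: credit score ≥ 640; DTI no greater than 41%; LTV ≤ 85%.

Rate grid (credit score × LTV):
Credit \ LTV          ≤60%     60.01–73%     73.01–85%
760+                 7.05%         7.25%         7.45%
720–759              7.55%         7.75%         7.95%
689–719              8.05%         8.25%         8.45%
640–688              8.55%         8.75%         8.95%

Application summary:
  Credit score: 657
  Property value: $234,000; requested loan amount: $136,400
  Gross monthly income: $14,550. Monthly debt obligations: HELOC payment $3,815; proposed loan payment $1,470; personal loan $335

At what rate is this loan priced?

8.55%

Credit score 657 ≥ 640; Total monthly debts = (3,815 + 1,470 + 335) = 5,620. DTI: 5,620 ÷ 14,550 = 38.6%, within the 41% cap
LTV: 136,400 ÷ 234,000 = 58.3%, within 85% cap
Score 657 is in the 640–688 band; LTV 58.3% is in the ≤60% band → 8.55%.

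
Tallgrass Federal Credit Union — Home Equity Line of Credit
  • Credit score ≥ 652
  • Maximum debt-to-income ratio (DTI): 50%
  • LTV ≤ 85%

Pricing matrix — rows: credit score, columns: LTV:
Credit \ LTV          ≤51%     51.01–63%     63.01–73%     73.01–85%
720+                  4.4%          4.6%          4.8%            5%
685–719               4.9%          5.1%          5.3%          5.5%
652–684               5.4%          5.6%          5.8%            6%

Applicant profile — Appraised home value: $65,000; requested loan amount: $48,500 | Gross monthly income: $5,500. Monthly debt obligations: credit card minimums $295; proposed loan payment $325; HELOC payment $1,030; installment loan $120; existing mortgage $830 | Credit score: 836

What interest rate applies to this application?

Credit score 836 ≥ 652; Total monthly debts = (295 + 325 + 1,030 + 120 + 830) = 2,600. DTI: 2,600 ÷ 5,500 = 47.3%, within the 50% cap
LTV = 48,500/65,000 = 74.6% ≤ 85%
Credit 836 → row 720+; LTV 74.6% → column 73.01–85%. Grid cell → 5%.

5%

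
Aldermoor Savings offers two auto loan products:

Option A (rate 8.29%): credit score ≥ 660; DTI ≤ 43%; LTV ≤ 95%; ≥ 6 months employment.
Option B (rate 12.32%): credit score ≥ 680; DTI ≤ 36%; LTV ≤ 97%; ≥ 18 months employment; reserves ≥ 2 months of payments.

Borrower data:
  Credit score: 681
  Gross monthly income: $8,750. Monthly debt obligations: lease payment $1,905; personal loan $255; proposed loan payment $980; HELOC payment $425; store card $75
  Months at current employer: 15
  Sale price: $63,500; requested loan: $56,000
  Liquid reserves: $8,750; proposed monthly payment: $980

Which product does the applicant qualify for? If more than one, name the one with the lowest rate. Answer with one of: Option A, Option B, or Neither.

Total debts = (1,905 + 255 + 980 + 425 + 75) = 3,640; DTI = 3,640/8,750 = 41.6%.
LTV = 56,000/63,500 = 88.2%.
Reserves = 8,750/980 = 8.9 months.
Option A: score 681 ≥ 660; DTI 41.6% ≤ 43%; LTV 88.2% ≤ 95%; employment 15 ≥ 6 mo → qualifies.
Option B: score 681 ≥ 680; DTI 41.6% > 36%; LTV 88.2% ≤ 97%; employment 15 < 18 mo; reserves 8.9 ≥ 2 mo → does not qualify.

Option A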